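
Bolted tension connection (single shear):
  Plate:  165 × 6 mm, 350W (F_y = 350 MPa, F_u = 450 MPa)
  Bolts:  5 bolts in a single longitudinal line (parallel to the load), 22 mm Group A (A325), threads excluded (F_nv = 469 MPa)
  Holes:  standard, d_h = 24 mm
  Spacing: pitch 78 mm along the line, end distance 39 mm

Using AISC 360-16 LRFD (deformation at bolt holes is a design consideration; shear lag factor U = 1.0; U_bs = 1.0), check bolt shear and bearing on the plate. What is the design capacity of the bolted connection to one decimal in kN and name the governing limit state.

493.3 kN (bearing governs)

Bolt shear: A_b = π(22)²/4 = 380.13 mm². φR_n = 0.75 × 469 × 380.13 × 5 × 1 = 668.6 kN.
Bearing (6 mm plate, F_u = 450 MPa): end bolts L_c = 39 − 24/2 = 27, R_n = min(1.2×27×6×450, 2.4×22×6×450) = 87.48 kN/bolt; interior L_c = 78 − 24 = 54, R_n = 142.56 kN/bolt. φR_n = 0.75 × (1×87.48 + 4×142.56) = 493.3 kN.
Governing: min(668.6, 493.3) = 493.3 kN → bearing.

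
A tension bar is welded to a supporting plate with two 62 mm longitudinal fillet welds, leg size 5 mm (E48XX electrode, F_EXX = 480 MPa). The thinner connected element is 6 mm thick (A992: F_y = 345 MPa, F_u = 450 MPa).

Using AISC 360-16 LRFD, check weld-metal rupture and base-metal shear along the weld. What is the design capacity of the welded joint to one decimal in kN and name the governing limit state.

94.7 kN (weld metal governs)

Weld metal: throat = 0.707×5 = 3.535 mm, L = 2×62 = 124 mm. φR_n = 0.75 × 0.6 × 480 × 3.535 × 124 = 94.7 kN.
Base metal shear (6 mm plate): yield φR_n = 1.0×0.6×345×6×124 = 154.0 kN; rupture φR_n = 0.75×0.6×450×6×124 = 150.7 kN; take 150.7 kN (rupture).
Governing: min(94.7, 150.7) = 94.7 kN → weld metal.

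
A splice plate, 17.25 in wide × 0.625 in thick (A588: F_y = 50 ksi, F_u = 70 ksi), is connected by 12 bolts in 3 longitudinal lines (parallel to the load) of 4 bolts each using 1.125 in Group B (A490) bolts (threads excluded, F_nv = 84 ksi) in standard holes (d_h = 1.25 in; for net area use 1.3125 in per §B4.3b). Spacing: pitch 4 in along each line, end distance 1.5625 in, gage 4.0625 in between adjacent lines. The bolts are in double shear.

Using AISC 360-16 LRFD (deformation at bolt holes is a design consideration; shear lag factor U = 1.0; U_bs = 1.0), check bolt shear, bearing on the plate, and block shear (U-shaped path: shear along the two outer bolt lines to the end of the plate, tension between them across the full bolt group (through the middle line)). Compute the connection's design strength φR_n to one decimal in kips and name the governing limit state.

533.6 kips (block shear governs)

Bolt shear: A_b = π(1.125)²/4 = 0.99402 in². φR_n = 0.75 × 84 × 0.99402 × 12 × 2 = 1503.0 kips.
Bearing (0.625 in plate, F_u = 70 ksi): end bolts L_c = 1.5625 − 1.25/2 = 0.9375, R_n = min(1.2×0.9375×0.625×70, 2.4×1.125×0.625×70) = 49.219 kips/bolt; interior L_c = 4 − 1.25 = 2.75, R_n = 118.13 kips/bolt. φR_n = 0.75 × (3×49.219 + 9×118.13) = 908.1 kips.
Block shear: shear path 2×[1.5625+3×4] = 2×13.5625 in, A_gv = 16.953, A_nv = 2×(13.5625 − 3.5×1.3125)×0.625 = 11.211 in²; tension across gage: (8.125 − 2×1.3125)×0.625 = 3.4375 in². R_n = min(0.6×70×11.211, 0.6×50×16.953) + 1.0×70×3.4375 = min(470.86, 508.59) + 240.63 = 711.49 kips. φR_n = 0.75 × 711.49 = 533.6 kips.
Governing: min(1503.0, 908.1, 533.6) = 533.6 kips → block shear.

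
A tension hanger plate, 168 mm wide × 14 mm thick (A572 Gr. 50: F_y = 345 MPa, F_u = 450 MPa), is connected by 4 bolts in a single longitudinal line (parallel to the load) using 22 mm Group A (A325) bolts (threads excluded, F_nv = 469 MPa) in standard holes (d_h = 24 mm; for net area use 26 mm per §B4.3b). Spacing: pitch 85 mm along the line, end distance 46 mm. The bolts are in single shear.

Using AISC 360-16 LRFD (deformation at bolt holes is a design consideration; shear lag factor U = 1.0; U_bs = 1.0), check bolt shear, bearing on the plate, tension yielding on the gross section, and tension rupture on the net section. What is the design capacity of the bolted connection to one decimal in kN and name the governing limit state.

534.8 kN (bolt shear governs)

Bolt shear: A_b = π(22)²/4 = 380.13 mm². φR_n = 0.75 × 469 × 380.13 × 4 × 1 = 534.8 kN.
Bearing (14 mm plate, F_u = 450 MPa): end bolts L_c = 46 − 24/2 = 34, R_n = min(1.2×34×14×450, 2.4×22×14×450) = 257.04 kN/bolt; interior L_c = 85 − 24 = 61, R_n = 332.64 kN/bolt. φR_n = 0.75 × (1×257.04 + 3×332.64) = 941.2 kN.
Tension yield (gross): A_g = 168×14 = 2352 mm². φR_n = 0.90 × 345 × 2352 = 730.3 kN.
Tension rupture (net): A_n = (168 − 1×26)×14 = 1988 mm² (U = 1.0, A_e = A_n). φR_n = 0.75 × 450 × 1988 = 671.0 kN.
Governing: min(534.8, 941.2, 730.3, 671.0) = 534.8 kN → bolt shear.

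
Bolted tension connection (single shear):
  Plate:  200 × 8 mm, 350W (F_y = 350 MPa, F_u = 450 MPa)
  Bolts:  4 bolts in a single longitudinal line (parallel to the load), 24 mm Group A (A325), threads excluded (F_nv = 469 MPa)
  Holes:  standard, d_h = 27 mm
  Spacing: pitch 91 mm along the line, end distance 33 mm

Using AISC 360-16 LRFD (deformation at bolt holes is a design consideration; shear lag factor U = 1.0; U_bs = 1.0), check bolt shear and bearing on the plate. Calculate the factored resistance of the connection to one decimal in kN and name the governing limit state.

529.7 kN (bearing governs)

Bolt shear: A_b = π(24)²/4 = 452.39 mm². φR_n = 0.75 × 469 × 452.39 × 4 × 1 = 636.5 kN.
Bearing (8 mm plate, F_u = 450 MPa): end bolts L_c = 33 − 27/2 = 19.5, R_n = min(1.2×19.5×8×450, 2.4×24×8×450) = 84.24 kN/bolt; interior L_c = 91 − 27 = 64, R_n = 207.36 kN/bolt. φR_n = 0.75 × (1×84.24 + 3×207.36) = 529.7 kN.
Governing: min(636.5, 529.7) = 529.7 kN → bearing.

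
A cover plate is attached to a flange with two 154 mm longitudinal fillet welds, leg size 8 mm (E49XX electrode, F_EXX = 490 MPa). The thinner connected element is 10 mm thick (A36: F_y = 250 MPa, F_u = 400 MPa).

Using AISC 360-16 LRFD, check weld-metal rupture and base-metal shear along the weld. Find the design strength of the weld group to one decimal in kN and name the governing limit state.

384.1 kN (weld metal governs)

Weld metal: throat = 0.707×8 = 5.656 mm, L = 2×154 = 308 mm. φR_n = 0.75 × 0.6 × 490 × 5.656 × 308 = 384.1 kN.
Base metal shear (10 mm plate): yield φR_n = 1.0×0.6×250×10×308 = 462.0 kN; rupture φR_n = 0.75×0.6×400×10×308 = 554.4 kN; take 462.0 kN (yield).
Governing: min(384.1, 462.0) = 384.1 kN → weld metal.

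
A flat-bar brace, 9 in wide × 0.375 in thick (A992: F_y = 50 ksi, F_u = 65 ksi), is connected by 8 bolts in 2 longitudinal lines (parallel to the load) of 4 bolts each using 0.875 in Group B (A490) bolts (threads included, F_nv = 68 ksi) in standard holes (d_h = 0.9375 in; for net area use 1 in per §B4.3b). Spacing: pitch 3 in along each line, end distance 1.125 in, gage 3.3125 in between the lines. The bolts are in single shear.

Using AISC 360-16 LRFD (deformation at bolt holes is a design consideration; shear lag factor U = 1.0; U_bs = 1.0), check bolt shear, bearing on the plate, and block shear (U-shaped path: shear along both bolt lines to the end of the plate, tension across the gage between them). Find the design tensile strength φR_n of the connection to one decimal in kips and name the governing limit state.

Bolt shear: A_b = π(0.875)²/4 = 0.60132 in². φR_n = 0.75 × 68 × 0.60132 × 8 × 1 = 245.3 kips.
Bearing (0.375 in plate, F_u = 65 ksi): end bolts L_c = 1.125 − 0.9375/2 = 0.65625, R_n = min(1.2×0.65625×0.375×65, 2.4×0.875×0.375×65) = 19.195 kips/bolt; interior L_c = 3 − 0.9375 = 2.0625, R_n = 51.188 kips/bolt. φR_n = 0.75 × (2×19.195 + 6×51.188) = 259.1 kips.
Block shear: shear path 2×[1.125+3×3] = 2×10.125 in, A_gv = 7.5938, A_nv = 2×(10.125 − 3.5×1)×0.375 = 4.9688 in²; tension across gage: (3.3125 − 1×1)×0.375 = 0.86719 in². R_n = min(0.6×65×4.9688, 0.6×50×7.5938) + 1.0×65×0.86719 = min(193.78, 227.81) + 56.367 = 250.15 kips. φR_n = 0.75 × 250.15 = 187.6 kips.
Governing: min(245.3, 259.1, 187.6) = 187.6 kips → block shear.

187.6 kips (block shear governs)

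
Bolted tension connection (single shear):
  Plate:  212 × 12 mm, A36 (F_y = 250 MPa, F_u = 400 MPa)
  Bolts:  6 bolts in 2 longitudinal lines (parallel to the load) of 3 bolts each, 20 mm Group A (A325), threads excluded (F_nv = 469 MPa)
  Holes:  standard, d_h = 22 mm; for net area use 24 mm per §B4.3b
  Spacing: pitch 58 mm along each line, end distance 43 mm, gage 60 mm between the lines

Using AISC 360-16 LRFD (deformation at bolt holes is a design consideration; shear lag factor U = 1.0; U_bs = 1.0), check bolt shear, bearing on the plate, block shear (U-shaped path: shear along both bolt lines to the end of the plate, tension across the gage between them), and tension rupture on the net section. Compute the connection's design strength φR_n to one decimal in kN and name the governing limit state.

557.3 kN (block shear governs)

Bolt shear: A_b = π(20)²/4 = 314.16 mm². φR_n = 0.75 × 469 × 314.16 × 6 × 1 = 663.0 kN.
Bearing (12 mm plate, F_u = 400 MPa): end bolts L_c = 43 − 22/2 = 32, R_n = min(1.2×32×12×400, 2.4×20×12×400) = 184.32 kN/bolt; interior L_c = 58 − 22 = 36, R_n = 207.36 kN/bolt. φR_n = 0.75 × (2×184.32 + 4×207.36) = 898.6 kN.
Block shear: shear path 2×[43+2×58] = 2×159 mm, A_gv = 3816, A_nv = 2×(159 − 2.5×24)×12 = 2376 mm²; tension across gage: (60 − 1×24)×12 = 432 mm². R_n = min(0.6×400×2376, 0.6×250×3816) + 1.0×400×432 = min(570.24, 572.4) + 172.8 = 743.04 kN. φR_n = 0.75 × 743.04 = 557.3 kN.
Tension rupture (net): A_n = (212 − 2×24)×12 = 1968 mm² (U = 1.0, A_e = A_n). φR_n = 0.75 × 400 × 1968 = 590.4 kN.
Governing: min(663.0, 898.6, 557.3, 590.4) = 557.3 kN → block shear.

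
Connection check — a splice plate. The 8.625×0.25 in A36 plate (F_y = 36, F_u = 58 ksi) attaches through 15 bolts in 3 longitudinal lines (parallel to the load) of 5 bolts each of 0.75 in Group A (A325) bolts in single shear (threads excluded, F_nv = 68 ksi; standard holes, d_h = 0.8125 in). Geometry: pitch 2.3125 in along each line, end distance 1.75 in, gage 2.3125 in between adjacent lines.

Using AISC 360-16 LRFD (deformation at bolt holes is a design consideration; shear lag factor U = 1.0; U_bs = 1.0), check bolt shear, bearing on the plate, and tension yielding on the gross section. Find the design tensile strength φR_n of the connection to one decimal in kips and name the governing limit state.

Bolt shear: A_b = π(0.75)²/4 = 0.44179 in². φR_n = 0.75 × 68 × 0.44179 × 15 × 1 = 338.0 kips.
Bearing (0.25 in plate, F_u = 58 ksi): end bolts L_c = 1.75 − 0.8125/2 = 1.34375, R_n = min(1.2×1.34375×0.25×58, 2.4×0.75×0.25×58) = 23.381 kips/bolt; interior L_c = 2.3125 − 0.8125 = 1.5, R_n = 26.1 kips/bolt. φR_n = 0.75 × (3×23.381 + 12×26.1) = 287.5 kips.
Tension yield (gross): A_g = 8.625×0.25 = 2.1563 in². φR_n = 0.90 × 36 × 2.1563 = 69.9 kips.
Governing: min(338.0, 287.5, 69.9) = 69.9 kips → gross-section yield.

69.9 kips (gross-section yield governs)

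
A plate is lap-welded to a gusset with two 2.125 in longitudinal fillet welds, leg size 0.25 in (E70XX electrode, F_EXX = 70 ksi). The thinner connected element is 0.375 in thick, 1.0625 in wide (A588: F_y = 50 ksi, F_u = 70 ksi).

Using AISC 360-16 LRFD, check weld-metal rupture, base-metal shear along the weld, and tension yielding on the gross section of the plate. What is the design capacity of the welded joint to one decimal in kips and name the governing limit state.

17.9 kips (gross-section yield governs)

Weld metal: throat = 0.707×0.25 = 0.17675 in, L = 2×2.125 = 4.25 in. φR_n = 0.75 × 0.6 × 70 × 0.17675 × 4.25 = 23.7 kips.
Base metal shear (0.375 in plate): yield φR_n = 1.0×0.6×50×0.375×4.25 = 47.8 kips; rupture φR_n = 0.75×0.6×70×0.375×4.25 = 50.2 kips; take 47.8 kips (yield).
Tension yield (gross): A_g = 1.0625×0.375 = 0.39844 in². φR_n = 0.90 × 50 × 0.39844 = 17.9 kips.
Governing: min(23.7, 47.8, 17.9) = 17.9 kips → gross-section yield.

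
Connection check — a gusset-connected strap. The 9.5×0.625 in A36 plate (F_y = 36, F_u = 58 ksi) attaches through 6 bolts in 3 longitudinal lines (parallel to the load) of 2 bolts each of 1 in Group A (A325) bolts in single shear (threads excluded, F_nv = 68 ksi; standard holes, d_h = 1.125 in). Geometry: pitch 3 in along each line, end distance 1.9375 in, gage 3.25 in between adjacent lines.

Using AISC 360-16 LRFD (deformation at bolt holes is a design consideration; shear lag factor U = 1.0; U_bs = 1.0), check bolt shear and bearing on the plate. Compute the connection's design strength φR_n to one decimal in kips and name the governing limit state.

240.3 kips (bolt shear governs)

Bolt shear: A_b = π(1)²/4 = 0.7854 in². φR_n = 0.75 × 68 × 0.7854 × 6 × 1 = 240.3 kips.
Bearing (0.625 in plate, F_u = 58 ksi): end bolts L_c = 1.9375 − 1.125/2 = 1.375, R_n = min(1.2×1.375×0.625×58, 2.4×1×0.625×58) = 59.813 kips/bolt; interior L_c = 3 − 1.125 = 1.875, R_n = 81.563 kips/bolt. φR_n = 0.75 × (3×59.813 + 3×81.563) = 318.1 kips.
Governing: min(240.3, 318.1) = 240.3 kips → bolt shear.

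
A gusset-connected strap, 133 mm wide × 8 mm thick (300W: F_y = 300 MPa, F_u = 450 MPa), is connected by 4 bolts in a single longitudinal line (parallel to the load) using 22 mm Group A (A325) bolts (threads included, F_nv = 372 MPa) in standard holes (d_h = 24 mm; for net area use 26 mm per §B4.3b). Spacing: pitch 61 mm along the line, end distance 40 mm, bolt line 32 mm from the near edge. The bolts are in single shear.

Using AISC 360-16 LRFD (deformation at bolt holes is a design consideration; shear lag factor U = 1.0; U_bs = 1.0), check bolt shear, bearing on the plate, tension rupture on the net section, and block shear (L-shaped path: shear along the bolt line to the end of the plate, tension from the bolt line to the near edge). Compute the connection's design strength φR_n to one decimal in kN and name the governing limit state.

265.1 kN (block shear governs)

Bolt shear: A_b = π(22)²/4 = 380.13 mm². φR_n = 0.75 × 372 × 380.13 × 4 × 1 = 424.2 kN.
Bearing (8 mm plate, F_u = 450 MPa): end bolts L_c = 40 − 24/2 = 28, R_n = min(1.2×28×8×450, 2.4×22×8×450) = 120.96 kN/bolt; interior L_c = 61 − 24 = 37, R_n = 159.84 kN/bolt. φR_n = 0.75 × (1×120.96 + 3×159.84) = 450.4 kN.
Tension rupture (net): A_n = (133 − 1×26)×8 = 856 mm² (U = 1.0, A_e = A_n). φR_n = 0.75 × 450 × 856 = 288.9 kN.
Block shear: shear path 1×[40+3×61] = 1×223 mm, A_gv = 1784, A_nv = 1×(223 − 3.5×26)×8 = 1056 mm²; tension to near edge: (32 − 0.5×26)×8 = 152 mm². R_n = min(0.6×450×1056, 0.6×300×1784) + 1.0×450×152 = min(285.12, 321.12) + 68.4 = 353.52 kN. φR_n = 0.75 × 353.52 = 265.1 kN.
Governing: min(424.2, 450.4, 288.9, 265.1) = 265.1 kN → block shear.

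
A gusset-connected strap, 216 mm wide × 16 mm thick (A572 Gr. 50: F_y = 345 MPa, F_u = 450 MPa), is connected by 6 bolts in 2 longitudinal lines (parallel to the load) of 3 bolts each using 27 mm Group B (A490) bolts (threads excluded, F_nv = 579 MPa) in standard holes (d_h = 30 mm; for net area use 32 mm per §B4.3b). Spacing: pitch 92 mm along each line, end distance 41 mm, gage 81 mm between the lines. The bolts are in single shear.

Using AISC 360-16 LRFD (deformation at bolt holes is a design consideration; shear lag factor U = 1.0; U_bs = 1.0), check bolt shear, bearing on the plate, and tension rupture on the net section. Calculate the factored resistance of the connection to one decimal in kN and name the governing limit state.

Bolt shear: A_b = π(27)²/4 = 572.56 mm². φR_n = 0.75 × 579 × 572.56 × 6 × 1 = 1491.8 kN.
Bearing (16 mm plate, F_u = 450 MPa): end bolts L_c = 41 − 30/2 = 26, R_n = min(1.2×26×16×450, 2.4×27×16×450) = 224.64 kN/bolt; interior L_c = 92 − 30 = 62, R_n = 466.56 kN/bolt. φR_n = 0.75 × (2×224.64 + 4×466.56) = 1736.6 kN.
Tension rupture (net): A_n = (216 − 2×32)×16 = 2432 mm² (U = 1.0, A_e = A_n). φR_n = 0.75 × 450 × 2432 = 820.8 kN.
Governing: min(1491.8, 1736.6, 820.8) = 820.8 kN → net-section rupture.

820.8 kN (net-section rupture governs)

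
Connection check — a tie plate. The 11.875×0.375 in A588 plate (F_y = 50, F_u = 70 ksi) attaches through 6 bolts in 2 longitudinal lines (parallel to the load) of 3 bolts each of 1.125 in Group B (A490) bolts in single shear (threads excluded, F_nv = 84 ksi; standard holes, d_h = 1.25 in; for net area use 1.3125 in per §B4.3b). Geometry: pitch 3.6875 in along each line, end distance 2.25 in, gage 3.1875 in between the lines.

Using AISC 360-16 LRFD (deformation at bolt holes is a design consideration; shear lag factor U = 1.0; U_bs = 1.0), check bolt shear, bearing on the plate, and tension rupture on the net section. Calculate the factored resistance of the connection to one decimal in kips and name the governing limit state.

Bolt shear: A_b = π(1.125)²/4 = 0.99402 in². φR_n = 0.75 × 84 × 0.99402 × 6 × 1 = 375.7 kips.
Bearing (0.375 in plate, F_u = 70 ksi): end bolts L_c = 2.25 − 1.25/2 = 1.625, R_n = min(1.2×1.625×0.375×70, 2.4×1.125×0.375×70) = 51.188 kips/bolt; interior L_c = 3.6875 − 1.25 = 2.4375, R_n = 70.875 kips/bolt. φR_n = 0.75 × (2×51.188 + 4×70.875) = 289.4 kips.
Tension rupture (net): A_n = (11.875 − 2×1.3125)×0.375 = 3.4688 in² (U = 1.0, A_e = A_n). φR_n = 0.75 × 70 × 3.4688 = 182.1 kips.
Governing: min(375.7, 289.4, 182.1) = 182.1 kips → net-section rupture.

182.1 kips (net-section rupture governs)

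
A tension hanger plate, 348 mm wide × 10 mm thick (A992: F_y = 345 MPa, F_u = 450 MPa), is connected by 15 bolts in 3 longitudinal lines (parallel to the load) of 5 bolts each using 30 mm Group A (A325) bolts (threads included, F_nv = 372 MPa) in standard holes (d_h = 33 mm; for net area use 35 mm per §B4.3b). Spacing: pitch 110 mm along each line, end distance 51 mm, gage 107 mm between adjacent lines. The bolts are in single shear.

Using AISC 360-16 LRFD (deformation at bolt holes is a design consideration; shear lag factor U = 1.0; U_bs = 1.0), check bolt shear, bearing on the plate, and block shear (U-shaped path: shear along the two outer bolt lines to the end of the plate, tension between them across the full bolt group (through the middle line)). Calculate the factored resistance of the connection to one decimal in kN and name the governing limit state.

1836.7 kN (block shear governs)

Bolt shear: A_b = π(30)²/4 = 706.86 mm². φR_n = 0.75 × 372 × 706.86 × 15 × 1 = 2958.2 kN.
Bearing (10 mm plate, F_u = 450 MPa): end bolts L_c = 51 − 33/2 = 34.5, R_n = min(1.2×34.5×10×450, 2.4×30×10×450) = 186.3 kN/bolt; interior L_c = 110 − 33 = 77, R_n = 324 kN/bolt. φR_n = 0.75 × (3×186.3 + 12×324) = 3335.2 kN.
Block shear: shear path 2×[51+4×110] = 2×491 mm, A_gv = 9820, A_nv = 2×(491 − 4.5×35)×10 = 6670 mm²; tension across gage: (214 − 2×35)×10 = 1440 mm². R_n = min(0.6×450×6670, 0.6×345×9820) + 1.0×450×1440 = min(1800.9, 2032.7) + 648 = 2448.9 kN. φR_n = 0.75 × 2448.9 = 1836.7 kN.
Governing: min(2958.2, 3335.2, 1836.7) = 1836.7 kN → block shear.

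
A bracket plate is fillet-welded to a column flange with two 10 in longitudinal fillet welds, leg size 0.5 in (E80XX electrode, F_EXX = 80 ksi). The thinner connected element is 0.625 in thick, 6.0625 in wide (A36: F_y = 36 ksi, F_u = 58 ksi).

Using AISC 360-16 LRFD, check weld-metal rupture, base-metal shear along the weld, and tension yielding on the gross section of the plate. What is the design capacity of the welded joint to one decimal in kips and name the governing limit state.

Weld metal: throat = 0.707×0.5 = 0.3535 in, L = 2×10 = 20 in. φR_n = 0.75 × 0.6 × 80 × 0.3535 × 20 = 254.5 kips.
Base metal shear (0.625 in plate): yield φR_n = 1.0×0.6×36×0.625×20 = 270.0 kips; rupture φR_n = 0.75×0.6×58×0.625×20 = 326.3 kips; take 270.0 kips (yield).
Tension yield (gross): A_g = 6.0625×0.625 = 3.7891 in². φR_n = 0.90 × 36 × 3.7891 = 122.8 kips.
Governing: min(254.5, 270.0, 122.8) = 122.8 kips → gross-section yield.

122.8 kips (gross-section yield governs)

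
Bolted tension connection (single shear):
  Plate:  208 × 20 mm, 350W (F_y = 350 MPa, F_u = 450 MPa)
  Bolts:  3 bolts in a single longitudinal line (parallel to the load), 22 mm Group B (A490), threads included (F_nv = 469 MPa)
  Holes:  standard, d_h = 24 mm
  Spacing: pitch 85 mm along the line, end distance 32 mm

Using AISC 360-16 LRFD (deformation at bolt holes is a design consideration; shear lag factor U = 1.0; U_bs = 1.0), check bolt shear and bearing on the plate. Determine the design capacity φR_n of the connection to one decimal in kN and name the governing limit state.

401.1 kN (bolt shear governs)

Bolt shear: A_b = π(22)²/4 = 380.13 mm². φR_n = 0.75 × 469 × 380.13 × 3 × 1 = 401.1 kN.
Bearing (20 mm plate, F_u = 450 MPa): end bolts L_c = 32 − 24/2 = 20, R_n = min(1.2×20×20×450, 2.4×22×20×450) = 216 kN/bolt; interior L_c = 85 − 24 = 61, R_n = 475.2 kN/bolt. φR_n = 0.75 × (1×216 + 2×475.2) = 874.8 kN.
Governing: min(401.1, 874.8) = 401.1 kN → bolt shear.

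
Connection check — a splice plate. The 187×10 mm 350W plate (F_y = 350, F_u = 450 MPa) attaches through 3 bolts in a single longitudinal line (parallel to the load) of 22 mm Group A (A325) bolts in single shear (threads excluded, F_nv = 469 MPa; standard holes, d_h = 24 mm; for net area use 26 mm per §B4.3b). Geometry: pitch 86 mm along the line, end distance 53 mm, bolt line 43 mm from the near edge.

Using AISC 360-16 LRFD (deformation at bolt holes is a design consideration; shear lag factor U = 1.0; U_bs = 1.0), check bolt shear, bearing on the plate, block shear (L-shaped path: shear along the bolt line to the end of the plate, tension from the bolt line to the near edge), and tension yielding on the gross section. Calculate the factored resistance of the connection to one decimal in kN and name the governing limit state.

Bolt shear: A_b = π(22)²/4 = 380.13 mm². φR_n = 0.75 × 469 × 380.13 × 3 × 1 = 401.1 kN.
Bearing (10 mm plate, F_u = 450 MPa): end bolts L_c = 53 − 24/2 = 41, R_n = min(1.2×41×10×450, 2.4×22×10×450) = 221.4 kN/bolt; interior L_c = 86 − 24 = 62, R_n = 237.6 kN/bolt. φR_n = 0.75 × (1×221.4 + 2×237.6) = 522.5 kN.
Block shear: shear path 1×[53+2×86] = 1×225 mm, A_gv = 2250, A_nv = 1×(225 − 2.5×26)×10 = 1600 mm²; tension to near edge: (43 − 0.5×26)×10 = 300 mm². R_n = min(0.6×450×1600, 0.6×350×2250) + 1.0×450×300 = min(432, 472.5) + 135 = 567 kN. φR_n = 0.75 × 567 = 425.3 kN.
Tension yield (gross): A_g = 187×10 = 1870 mm². φR_n = 0.90 × 350 × 1870 = 589.1 kN.
Governing: min(401.1, 522.5, 425.3, 589.1) = 401.1 kN → bolt shear.

401.1 kN (bolt shear governs)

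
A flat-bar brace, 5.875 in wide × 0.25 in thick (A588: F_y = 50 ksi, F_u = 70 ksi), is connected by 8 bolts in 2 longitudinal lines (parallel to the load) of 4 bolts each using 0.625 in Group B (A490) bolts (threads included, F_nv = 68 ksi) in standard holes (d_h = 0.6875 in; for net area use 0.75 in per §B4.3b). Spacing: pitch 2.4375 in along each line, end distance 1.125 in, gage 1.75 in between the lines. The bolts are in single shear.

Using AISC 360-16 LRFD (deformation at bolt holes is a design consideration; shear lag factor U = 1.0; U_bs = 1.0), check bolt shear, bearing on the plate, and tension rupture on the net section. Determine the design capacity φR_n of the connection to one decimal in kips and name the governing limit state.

Bolt shear: A_b = π(0.625)²/4 = 0.3068 in². φR_n = 0.75 × 68 × 0.3068 × 8 × 1 = 125.2 kips.
Bearing (0.25 in plate, F_u = 70 ksi): end bolts L_c = 1.125 − 0.6875/2 = 0.78125, R_n = min(1.2×0.78125×0.25×70, 2.4×0.625×0.25×70) = 16.406 kips/bolt; interior L_c = 2.4375 − 0.6875 = 1.75, R_n = 26.25 kips/bolt. φR_n = 0.75 × (2×16.406 + 6×26.25) = 142.7 kips.
Tension rupture (net): A_n = (5.875 − 2×0.75)×0.25 = 1.0938 in² (U = 1.0, A_e = A_n). φR_n = 0.75 × 70 × 1.0938 = 57.4 kips.
Governing: min(125.2, 142.7, 57.4) = 57.4 kips → net-section rupture.

57.4 kips (net-section rupture governs)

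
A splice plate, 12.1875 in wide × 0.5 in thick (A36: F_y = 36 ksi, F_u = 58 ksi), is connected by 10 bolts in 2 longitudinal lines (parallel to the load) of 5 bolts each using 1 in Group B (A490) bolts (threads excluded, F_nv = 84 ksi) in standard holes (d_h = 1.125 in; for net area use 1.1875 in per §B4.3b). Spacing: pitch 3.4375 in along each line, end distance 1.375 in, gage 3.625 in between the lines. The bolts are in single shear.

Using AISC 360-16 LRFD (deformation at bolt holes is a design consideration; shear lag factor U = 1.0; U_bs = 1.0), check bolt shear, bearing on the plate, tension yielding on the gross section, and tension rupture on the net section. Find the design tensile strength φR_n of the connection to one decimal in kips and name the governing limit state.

Bolt shear: A_b = π(1)²/4 = 0.7854 in². φR_n = 0.75 × 84 × 0.7854 × 10 × 1 = 494.8 kips.
Bearing (0.5 in plate, F_u = 58 ksi): end bolts L_c = 1.375 − 1.125/2 = 0.8125, R_n = min(1.2×0.8125×0.5×58, 2.4×1×0.5×58) = 28.275 kips/bolt; interior L_c = 3.4375 − 1.125 = 2.3125, R_n = 69.6 kips/bolt. φR_n = 0.75 × (2×28.275 + 8×69.6) = 460.0 kips.
Tension yield (gross): A_g = 12.1875×0.5 = 6.0938 in². φR_n = 0.90 × 36 × 6.0938 = 197.4 kips.
Tension rupture (net): A_n = (12.1875 − 2×1.1875)×0.5 = 4.9063 in² (U = 1.0, A_e = A_n). φR_n = 0.75 × 58 × 4.9063 = 213.4 kips.
Governing: min(494.8, 460.0, 197.4, 213.4) = 197.4 kips → gross-section yield.

197.4 kips (gross-section yield governs)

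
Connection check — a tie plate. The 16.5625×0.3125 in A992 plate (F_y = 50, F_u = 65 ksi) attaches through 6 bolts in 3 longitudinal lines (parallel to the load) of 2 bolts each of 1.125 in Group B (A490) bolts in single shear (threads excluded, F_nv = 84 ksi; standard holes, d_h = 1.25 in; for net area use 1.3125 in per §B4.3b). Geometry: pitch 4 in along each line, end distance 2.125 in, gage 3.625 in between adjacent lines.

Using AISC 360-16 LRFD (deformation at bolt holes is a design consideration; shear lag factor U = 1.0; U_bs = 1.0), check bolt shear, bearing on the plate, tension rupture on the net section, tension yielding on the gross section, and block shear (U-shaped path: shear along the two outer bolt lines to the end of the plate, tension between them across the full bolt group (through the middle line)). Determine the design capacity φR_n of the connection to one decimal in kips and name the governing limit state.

Bolt shear: A_b = π(1.125)²/4 = 0.99402 in². φR_n = 0.75 × 84 × 0.99402 × 6 × 1 = 375.7 kips.
Bearing (0.3125 in plate, F_u = 65 ksi): end bolts L_c = 2.125 − 1.25/2 = 1.5, R_n = min(1.2×1.5×0.3125×65, 2.4×1.125×0.3125×65) = 36.563 kips/bolt; interior L_c = 4 − 1.25 = 2.75, R_n = 54.844 kips/bolt. φR_n = 0.75 × (3×36.563 + 3×54.844) = 205.7 kips.
Tension rupture (net): A_n = (16.5625 − 3×1.3125)×0.3125 = 3.9453 in² (U = 1.0, A_e = A_n). φR_n = 0.75 × 65 × 3.9453 = 192.3 kips.
Tension yield (gross): A_g = 16.5625×0.3125 = 5.1758 in². φR_n = 0.90 × 50 × 5.1758 = 232.9 kips.
Block shear: shear path 2×[2.125+1×4] = 2×6.125 in, A_gv = 3.8281, A_nv = 2×(6.125 − 1.5×1.3125)×0.3125 = 2.5977 in²; tension across gage: (7.25 − 2×1.3125)×0.3125 = 1.4453 in². R_n = min(0.6×65×2.5977, 0.6×50×3.8281) + 1.0×65×1.4453 = min(101.31, 114.84) + 93.945 = 195.26 kips. φR_n = 0.75 × 195.26 = 146.4 kips.
Governing: min(375.7, 205.7, 192.3, 232.9, 146.4) = 146.4 kips → block shear.

146.4 kips (block shear governs)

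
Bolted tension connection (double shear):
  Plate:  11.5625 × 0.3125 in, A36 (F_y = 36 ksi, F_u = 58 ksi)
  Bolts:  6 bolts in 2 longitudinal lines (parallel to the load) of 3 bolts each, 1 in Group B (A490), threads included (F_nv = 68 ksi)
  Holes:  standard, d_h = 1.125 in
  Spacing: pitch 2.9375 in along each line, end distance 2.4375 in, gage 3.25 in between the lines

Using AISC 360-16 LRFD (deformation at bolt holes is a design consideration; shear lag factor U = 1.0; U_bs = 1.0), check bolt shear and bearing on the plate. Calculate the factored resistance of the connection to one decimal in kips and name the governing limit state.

Bolt shear: A_b = π(1)²/4 = 0.7854 in². φR_n = 0.75 × 68 × 0.7854 × 6 × 2 = 480.7 kips.
Bearing (0.3125 in plate, F_u = 58 ksi): end bolts L_c = 2.4375 − 1.125/2 = 1.875, R_n = min(1.2×1.875×0.3125×58, 2.4×1×0.3125×58) = 40.781 kips/bolt; interior L_c = 2.9375 − 1.125 = 1.8125, R_n = 39.422 kips/bolt. φR_n = 0.75 × (2×40.781 + 4×39.422) = 179.4 kips.
Governing: min(480.7, 179.4) = 179.4 kips → bearing.

179.4 kips (bearing governs)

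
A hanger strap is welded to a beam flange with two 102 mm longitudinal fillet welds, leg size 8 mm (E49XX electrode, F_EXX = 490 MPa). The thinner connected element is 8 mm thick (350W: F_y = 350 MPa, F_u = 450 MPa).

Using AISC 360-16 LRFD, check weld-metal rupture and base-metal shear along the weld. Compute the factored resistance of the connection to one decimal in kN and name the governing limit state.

254.4 kN (weld metal governs)

Weld metal: throat = 0.707×8 = 5.656 mm, L = 2×102 = 204 mm. φR_n = 0.75 × 0.6 × 490 × 5.656 × 204 = 254.4 kN.
Base metal shear (8 mm plate): yield φR_n = 1.0×0.6×350×8×204 = 342.7 kN; rupture φR_n = 0.75×0.6×450×8×204 = 330.5 kN; take 330.5 kN (rupture).
Governing: min(254.4, 330.5) = 254.4 kN → weld metal.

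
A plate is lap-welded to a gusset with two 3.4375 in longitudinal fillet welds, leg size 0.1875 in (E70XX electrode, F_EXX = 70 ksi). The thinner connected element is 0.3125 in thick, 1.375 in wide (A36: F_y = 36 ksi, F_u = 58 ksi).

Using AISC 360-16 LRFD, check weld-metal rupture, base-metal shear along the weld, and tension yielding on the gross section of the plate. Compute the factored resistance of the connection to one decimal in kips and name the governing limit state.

13.9 kips (gross-section yield governs)

Weld metal: throat = 0.707×0.1875 = 0.13256 in, L = 2×3.4375 = 6.875 in. φR_n = 0.75 × 0.6 × 70 × 0.13256 × 6.875 = 28.7 kips.
Base metal shear (0.3125 in plate): yield φR_n = 1.0×0.6×36×0.3125×6.875 = 46.4 kips; rupture φR_n = 0.75×0.6×58×0.3125×6.875 = 56.1 kips; take 46.4 kips (yield).
Tension yield (gross): A_g = 1.375×0.3125 = 0.42969 in². φR_n = 0.90 × 36 × 0.42969 = 13.9 kips.
Governing: min(28.7, 46.4, 13.9) = 13.9 kips → gross-section yield.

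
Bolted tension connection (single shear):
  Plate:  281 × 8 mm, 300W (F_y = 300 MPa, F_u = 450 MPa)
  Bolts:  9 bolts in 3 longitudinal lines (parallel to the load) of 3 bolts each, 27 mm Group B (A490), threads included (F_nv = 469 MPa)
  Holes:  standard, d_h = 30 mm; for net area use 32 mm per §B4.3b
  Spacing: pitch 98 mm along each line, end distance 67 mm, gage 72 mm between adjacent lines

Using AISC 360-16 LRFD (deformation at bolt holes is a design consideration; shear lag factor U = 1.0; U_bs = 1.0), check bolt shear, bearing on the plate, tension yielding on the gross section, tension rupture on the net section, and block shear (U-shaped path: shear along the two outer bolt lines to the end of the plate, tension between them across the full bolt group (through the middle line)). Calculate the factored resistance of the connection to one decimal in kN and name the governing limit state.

Bolt shear: A_b = π(27)²/4 = 572.56 mm². φR_n = 0.75 × 469 × 572.56 × 9 × 1 = 1812.6 kN.
Bearing (8 mm plate, F_u = 450 MPa): end bolts L_c = 67 − 30/2 = 52, R_n = min(1.2×52×8×450, 2.4×27×8×450) = 224.64 kN/bolt; interior L_c = 98 − 30 = 68, R_n = 233.28 kN/bolt. φR_n = 0.75 × (3×224.64 + 6×233.28) = 1555.2 kN.
Tension yield (gross): A_g = 281×8 = 2248 mm². φR_n = 0.90 × 300 × 2248 = 607.0 kN.
Tension rupture (net): A_n = (281 − 3×32)×8 = 1480 mm² (U = 1.0, A_e = A_n). φR_n = 0.75 × 450 × 1480 = 499.5 kN.
Block shear: shear path 2×[67+2×98] = 2×263 mm, A_gv = 4208, A_nv = 2×(263 − 2.5×32)×8 = 2928 mm²; tension across gage: (144 − 2×32)×8 = 640 mm². R_n = min(0.6×450×2928, 0.6×300×4208) + 1.0×450×640 = min(790.56, 757.44) + 288 = 1045.4 kN. φR_n = 0.75 × 1045.4 = 784.1 kN.
Governing: min(1812.6, 1555.2, 607.0, 499.5, 784.1) = 499.5 kN → net-section rupture.

499.5 kN (net-section rupture governs)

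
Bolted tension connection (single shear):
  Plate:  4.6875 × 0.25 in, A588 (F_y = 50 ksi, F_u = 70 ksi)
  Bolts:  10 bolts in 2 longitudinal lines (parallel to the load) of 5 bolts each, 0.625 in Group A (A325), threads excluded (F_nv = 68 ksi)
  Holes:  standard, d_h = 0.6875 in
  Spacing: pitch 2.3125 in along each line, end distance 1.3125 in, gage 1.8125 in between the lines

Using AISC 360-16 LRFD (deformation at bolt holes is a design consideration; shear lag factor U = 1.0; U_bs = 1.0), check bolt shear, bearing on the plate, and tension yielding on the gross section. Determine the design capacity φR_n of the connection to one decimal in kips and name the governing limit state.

52.7 kips (gross-section yield governs)

Bolt shear: A_b = π(0.625)²/4 = 0.3068 in². φR_n = 0.75 × 68 × 0.3068 × 10 × 1 = 156.5 kips.
Bearing (0.25 in plate, F_u = 70 ksi): end bolts L_c = 1.3125 − 0.6875/2 = 0.96875, R_n = min(1.2×0.96875×0.25×70, 2.4×0.625×0.25×70) = 20.344 kips/bolt; interior L_c = 2.3125 − 0.6875 = 1.625, R_n = 26.25 kips/bolt. φR_n = 0.75 × (2×20.344 + 8×26.25) = 188.0 kips.
Tension yield (gross): A_g = 4.6875×0.25 = 1.1719 in². φR_n = 0.90 × 50 × 1.1719 = 52.7 kips.
Governing: min(156.5, 188.0, 52.7) = 52.7 kips → gross-section yield.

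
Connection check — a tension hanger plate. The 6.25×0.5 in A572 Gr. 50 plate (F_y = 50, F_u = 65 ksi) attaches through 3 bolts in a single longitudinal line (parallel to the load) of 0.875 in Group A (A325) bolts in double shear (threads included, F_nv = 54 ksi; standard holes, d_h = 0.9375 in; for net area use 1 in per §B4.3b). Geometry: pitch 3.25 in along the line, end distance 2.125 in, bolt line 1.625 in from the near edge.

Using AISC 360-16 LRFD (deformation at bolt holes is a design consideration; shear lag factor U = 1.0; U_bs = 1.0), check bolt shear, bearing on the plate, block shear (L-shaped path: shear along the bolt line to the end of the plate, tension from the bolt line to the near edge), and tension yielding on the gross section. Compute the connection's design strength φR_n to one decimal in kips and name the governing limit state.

Bolt shear: A_b = π(0.875)²/4 = 0.60132 in². φR_n = 0.75 × 54 × 0.60132 × 3 × 2 = 146.1 kips.
Bearing (0.5 in plate, F_u = 65 ksi): end bolts L_c = 2.125 − 0.9375/2 = 1.65625, R_n = min(1.2×1.65625×0.5×65, 2.4×0.875×0.5×65) = 64.594 kips/bolt; interior L_c = 3.25 − 0.9375 = 2.3125, R_n = 68.25 kips/bolt. φR_n = 0.75 × (1×64.594 + 2×68.25) = 150.8 kips.
Block shear: shear path 1×[2.125+2×3.25] = 1×8.625 in, A_gv = 4.3125, A_nv = 1×(8.625 − 2.5×1)×0.5 = 3.0625 in²; tension to near edge: (1.625 − 0.5×1)×0.5 = 0.5625 in². R_n = min(0.6×65×3.0625, 0.6×50×4.3125) + 1.0×65×0.5625 = min(119.44, 129.38) + 36.563 = 156 kips. φR_n = 0.75 × 156 = 117.0 kips.
Tension yield (gross): A_g = 6.25×0.5 = 3.125 in². φR_n = 0.90 × 50 × 3.125 = 140.6 kips.
Governing: min(146.1, 150.8, 117.0, 140.6) = 117.0 kips → block shear.

117.0 kips (block shear governs)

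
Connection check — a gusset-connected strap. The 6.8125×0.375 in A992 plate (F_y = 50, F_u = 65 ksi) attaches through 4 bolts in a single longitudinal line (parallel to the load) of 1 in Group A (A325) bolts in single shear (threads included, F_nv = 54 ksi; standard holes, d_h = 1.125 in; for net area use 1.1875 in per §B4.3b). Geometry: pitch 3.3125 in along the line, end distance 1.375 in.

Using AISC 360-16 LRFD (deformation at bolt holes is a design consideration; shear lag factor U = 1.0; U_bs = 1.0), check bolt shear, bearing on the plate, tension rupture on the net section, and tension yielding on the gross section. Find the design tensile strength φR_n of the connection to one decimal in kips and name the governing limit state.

102.8 kips (net-section rupture governs)

Bolt shear: A_b = π(1)²/4 = 0.7854 in². φR_n = 0.75 × 54 × 0.7854 × 4 × 1 = 127.2 kips.
Bearing (0.375 in plate, F_u = 65 ksi): end bolts L_c = 1.375 − 1.125/2 = 0.8125, R_n = min(1.2×0.8125×0.375×65, 2.4×1×0.375×65) = 23.766 kips/bolt; interior L_c = 3.3125 − 1.125 = 2.1875, R_n = 58.5 kips/bolt. φR_n = 0.75 × (1×23.766 + 3×58.5) = 149.4 kips.
Tension rupture (net): A_n = (6.8125 − 1×1.1875)×0.375 = 2.1094 in² (U = 1.0, A_e = A_n). φR_n = 0.75 × 65 × 2.1094 = 102.8 kips.
Tension yield (gross): A_g = 6.8125×0.375 = 2.5547 in². φR_n = 0.90 × 50 × 2.5547 = 115.0 kips.
Governing: min(127.2, 149.4, 102.8, 115.0) = 102.8 kips → net-section rupture.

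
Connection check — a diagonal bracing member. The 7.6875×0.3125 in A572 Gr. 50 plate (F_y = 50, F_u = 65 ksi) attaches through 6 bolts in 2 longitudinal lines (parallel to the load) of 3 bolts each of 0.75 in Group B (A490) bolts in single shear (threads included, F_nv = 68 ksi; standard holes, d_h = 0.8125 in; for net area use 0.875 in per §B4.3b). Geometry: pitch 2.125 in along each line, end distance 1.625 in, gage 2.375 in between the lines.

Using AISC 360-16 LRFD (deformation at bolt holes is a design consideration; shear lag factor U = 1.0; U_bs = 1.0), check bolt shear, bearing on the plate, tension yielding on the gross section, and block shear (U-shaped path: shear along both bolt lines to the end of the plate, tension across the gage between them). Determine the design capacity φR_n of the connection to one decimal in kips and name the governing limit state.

Bolt shear: A_b = π(0.75)²/4 = 0.44179 in². φR_n = 0.75 × 68 × 0.44179 × 6 × 1 = 135.2 kips.
Bearing (0.3125 in plate, F_u = 65 ksi): end bolts L_c = 1.625 − 0.8125/2 = 1.21875, R_n = min(1.2×1.21875×0.3125×65, 2.4×0.75×0.3125×65) = 29.707 kips/bolt; interior L_c = 2.125 − 0.8125 = 1.3125, R_n = 31.992 kips/bolt. φR_n = 0.75 × (2×29.707 + 4×31.992) = 140.5 kips.
Tension yield (gross): A_g = 7.6875×0.3125 = 2.4023 in². φR_n = 0.90 × 50 × 2.4023 = 108.1 kips.
Block shear: shear path 2×[1.625+2×2.125] = 2×5.875 in, A_gv = 3.6719, A_nv = 2×(5.875 − 2.5×0.875)×0.3125 = 2.3047 in²; tension across gage: (2.375 − 1×0.875)×0.3125 = 0.46875 in². R_n = min(0.6×65×2.3047, 0.6×50×3.6719) + 1.0×65×0.46875 = min(89.883, 110.16) + 30.469 = 120.35 kips. φR_n = 0.75 × 120.35 = 90.3 kips.
Governing: min(135.2, 140.5, 108.1, 90.3) = 90.3 kips → block shear.

90.3 kips (block shear governs)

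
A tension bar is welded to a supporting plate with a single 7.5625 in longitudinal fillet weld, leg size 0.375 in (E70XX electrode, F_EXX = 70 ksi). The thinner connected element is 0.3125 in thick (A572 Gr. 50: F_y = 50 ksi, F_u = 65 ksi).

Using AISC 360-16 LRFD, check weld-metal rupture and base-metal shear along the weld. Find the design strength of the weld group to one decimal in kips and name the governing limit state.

Weld metal: throat = 0.707×0.375 = 0.26513 in, L = 7.5625 in. φR_n = 0.75 × 0.6 × 70 × 0.26513 × 7.5625 = 63.2 kips.
Base metal shear (0.3125 in plate): yield φR_n = 1.0×0.6×50×0.3125×7.5625 = 70.9 kips; rupture φR_n = 0.75×0.6×65×0.3125×7.5625 = 69.1 kips; take 69.1 kips (rupture).
Governing: min(63.2, 69.1) = 63.2 kips → weld metal.

63.2 kips (weld metal governs)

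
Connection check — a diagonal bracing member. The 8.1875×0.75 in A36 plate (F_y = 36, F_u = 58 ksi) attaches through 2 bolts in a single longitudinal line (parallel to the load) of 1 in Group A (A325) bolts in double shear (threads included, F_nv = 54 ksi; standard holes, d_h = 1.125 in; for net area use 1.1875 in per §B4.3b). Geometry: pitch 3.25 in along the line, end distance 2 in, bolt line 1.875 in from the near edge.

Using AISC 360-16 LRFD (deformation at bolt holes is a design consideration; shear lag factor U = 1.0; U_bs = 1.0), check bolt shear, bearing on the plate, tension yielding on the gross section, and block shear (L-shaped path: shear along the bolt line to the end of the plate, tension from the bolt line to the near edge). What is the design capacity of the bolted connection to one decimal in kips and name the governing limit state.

105.6 kips (block shear governs)

Bolt shear: A_b = π(1)²/4 = 0.7854 in². φR_n = 0.75 × 54 × 0.7854 × 2 × 2 = 127.2 kips.
Bearing (0.75 in plate, F_u = 58 ksi): end bolts L_c = 2 − 1.125/2 = 1.4375, R_n = min(1.2×1.4375×0.75×58, 2.4×1×0.75×58) = 75.038 kips/bolt; interior L_c = 3.25 − 1.125 = 2.125, R_n = 104.4 kips/bolt. φR_n = 0.75 × (1×75.038 + 1×104.4) = 134.6 kips.
Tension yield (gross): A_g = 8.1875×0.75 = 6.1406 in². φR_n = 0.90 × 36 × 6.1406 = 199.0 kips.
Block shear: shear path 1×[2+1×3.25] = 1×5.25 in, A_gv = 3.9375, A_nv = 1×(5.25 − 1.5×1.1875)×0.75 = 2.6016 in²; tension to near edge: (1.875 − 0.5×1.1875)×0.75 = 0.96094 in². R_n = min(0.6×58×2.6016, 0.6×36×3.9375) + 1.0×58×0.96094 = min(90.536, 85.05) + 55.735 = 140.79 kips. φR_n = 0.75 × 140.79 = 105.6 kips.
Governing: min(127.2, 134.6, 199.0, 105.6) = 105.6 kips → block shear.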